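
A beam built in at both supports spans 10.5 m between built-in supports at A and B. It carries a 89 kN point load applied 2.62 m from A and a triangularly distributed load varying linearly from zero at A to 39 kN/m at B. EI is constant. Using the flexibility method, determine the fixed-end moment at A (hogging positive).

M_A = 274.7 kN·m

Take the two fixed-end moments M_A, M_B as redundants; the released structure is the simple span AB.
End rotations of the released simple span under the applied load (×1/EI):
  at A: point load 89 at a = 2.62: Pab(L + b)/(6LEI) = 536.1/EI
  at B: point load 89 at a = 2.62: Pab(L + a)/(6LEI) = 382.7/EI
  at A: triangular load, peak 39: 7w₀L³/(360EI) = 877.9/EI
  at B: triangular load, peak 39: w₀L³/(45EI) = 1003/EI
  θ_A0 = 1414/EI,  θ_B0 = 1386/EI
Flexibility coefficients: a unit moment at one end gives L/(3EI) there and L/(6EI) at the far end, so f₁₁ = f₂₂ = 3.5/EI and f₁₂ = f₂₁ = 1.75/EI.
Compatibility — zero rotation at each built-in end:
  3.5 M_A + 1.75 M_B = 1414
  1.75 M_A + 3.5 M_B = 1386
Solving the pair gives M_A = 274.7 kN·m and M_B = 258.7 kN·m (hogging).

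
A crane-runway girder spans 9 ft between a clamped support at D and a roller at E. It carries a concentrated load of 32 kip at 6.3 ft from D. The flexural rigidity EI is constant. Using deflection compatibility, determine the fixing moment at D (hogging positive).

Choose R_E as the redundant. The primary structure is the cantilever fixed at D.
Free-end deflection of the primary structure under the applied loading (downward +):
  point load 32 at a = 6.3: Pa²(3L − a)/(6EI) = 4382/EI
Tip deflection under a unit load at E: L³/(3EI) = 243/EI.
The prop prevents deflection at E: R_E = δ_0/δ_{EE} = 4382/243 = 18.03 kip.
Moment equilibrium about D: M_D = Σ(load moments about D) − R_E·L = 201.6 − 18.03×9 = 39.31 kip·ft.

M_D = 39.31 kip·ft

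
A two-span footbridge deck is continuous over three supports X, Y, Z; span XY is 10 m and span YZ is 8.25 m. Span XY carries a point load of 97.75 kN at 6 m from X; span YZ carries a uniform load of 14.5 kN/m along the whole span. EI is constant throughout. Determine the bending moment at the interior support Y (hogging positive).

Insert a hinge at Y; M_Y is the redundant, and each span becomes simply supported.
Discontinuity in slope at Y on the released structure — sum the simple-span end rotations:
  span XY: point load 97.75 at a = 6: Pab(L + a)/(6LEI) = 625.6/EI
  span YZ: UDL 14.5: wL³/(24EI) = 339.2/EI
  relative rotation θ_0 = (625.6 + 339.2)/EI = 964.8/EI
A unit hogging moment at Y produces rotation L₁/(3EI) + L₂/(3EI) = 6.083/EI.
Compatibility: M_Y·(L₁+L₂)/(3EI) = θ_0, giving M_Y = 158.6 kN·m (hogging).

M_Y = 158.6 kN·m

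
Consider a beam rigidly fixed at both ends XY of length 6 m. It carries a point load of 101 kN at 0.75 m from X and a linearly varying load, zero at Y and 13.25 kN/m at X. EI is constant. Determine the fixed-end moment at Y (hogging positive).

M_Y = 24.19 kN·m

Take the two fixed-end moments M_X, M_Y as redundants; the released structure is the simple span XY.
On the primary (simply-supported) span, the end slopes from the loading are:
  at X: point load 101 at a = 0.75: Pab(L + b)/(6LEI) = 124.3/EI
  at Y: point load 101 at a = 0.75: Pab(L + a)/(6LEI) = 74.57/EI
  at X: triangular load, peak 13.25: w₀L³/(45EI) = 63.6/EI
  at Y: triangular load, peak 13.25: 7w₀L³/(360EI) = 55.65/EI
  θ_X0 = 187.9/EI,  θ_Y0 = 130.2/EI
Flexibility coefficients: a unit moment at one end gives L/(3EI) there and L/(6EI) at the far end, so f₁₁ = f₂₂ = 2/EI and f₁₂ = f₂₁ = 1/EI.
Compatibility — zero rotation at each built-in end:
  2 M_X + 1 M_Y = 187.9
  1 M_X + 2 M_Y = 130.2
Solving the pair gives M_X = 81.85 kN·m and M_Y = 24.19 kN·m (hogging).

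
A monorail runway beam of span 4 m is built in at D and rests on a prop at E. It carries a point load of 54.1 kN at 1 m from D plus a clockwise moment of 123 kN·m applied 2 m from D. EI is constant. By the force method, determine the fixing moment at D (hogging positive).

M_D = 20.13 kN·m

Remove the prop at E; the released (primary) structure is a cantilever built in at D.
Downward deflection at the released point E due to the loads:
  point load 54.1 at a = 1: Pa²(3L − a)/(6EI) = 99.18/EI
  clockwise couple 123 at a = 2: M₀a(2L − a)/(2EI) = 738/EI
  δ_0 = 837.2/EI
Tip deflection under a unit load at E: L³/(3EI) = 21.33/EI.
The prop prevents deflection at E: R_E = δ_0/δ_{EE} = 837.2/21.33 = 39.24 kN.
Moment equilibrium about D: M_D = Σ(load moments about D) − R_E·L = 177.1 − 39.24×4 = 20.13 kN·m.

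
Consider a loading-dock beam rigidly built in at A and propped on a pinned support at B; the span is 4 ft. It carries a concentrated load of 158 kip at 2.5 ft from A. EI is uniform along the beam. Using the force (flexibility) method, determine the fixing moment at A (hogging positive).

Take the reaction at B as the redundant and release it; the primary structure is a cantilever fixed at A.
Deflection at B on the released cantilever, summing each load's contribution:
  point load 158 at a = 2.5: Pa²(3L − a)/(6EI) = 1564/EI
Tip deflection under a unit load at B: L³/(3EI) = 21.33/EI.
The prop prevents deflection at B: R_B = δ_0/δ_{BB} = 1564/21.33 = 73.29 kip.
Moment equilibrium about A: M_A = Σ(load moments about A) − R_B·L = 395 − 73.29×4 = 101.8 kip·ft.

M_A = 101.8 kip·ft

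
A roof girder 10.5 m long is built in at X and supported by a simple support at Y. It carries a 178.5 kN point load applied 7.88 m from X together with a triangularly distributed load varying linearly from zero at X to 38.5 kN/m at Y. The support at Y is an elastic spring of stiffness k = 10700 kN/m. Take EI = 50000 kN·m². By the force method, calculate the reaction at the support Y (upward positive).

Choose R_Y as the redundant. The primary structure is the cantilever fixed at X.
Primary-structure tip deflection at Y by superposition:
  point load 178.5 at a = 7.88: Pa²(3L − a)/(6EI) = 43633/EI
  triangular load, peak 38.5 at the free end: 11w₀L⁴/(120EI) = 42897/EI
  δ_0 = 86531/EI
Flexibility coefficient — unit upward force at Y: δ_{YY} = L³/(3EI) = 385.9/EI.
With EI = 50000 kN·m²: δ_0 = 1.7306 m and δ_{YY} = 0.007718 m/kN.
Compatibility — the spring shortens by R_Y/k under the reaction it provides: δ_0 − R_Y·δ_{YY} = R_Y/k. With 1/k = 0.000093 m/kN, R_Y = δ_0 / (δ_{YY} + 1/k) = 1.7306 / (0.007718 + 0.000093) = 221.6 kN.

R_Y = 221.6 kN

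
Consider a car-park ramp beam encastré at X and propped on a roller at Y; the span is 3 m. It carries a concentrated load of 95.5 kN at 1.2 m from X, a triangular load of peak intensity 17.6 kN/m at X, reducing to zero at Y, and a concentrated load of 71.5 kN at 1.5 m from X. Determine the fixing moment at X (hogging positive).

M_X = 105.8 kN·m

Remove the prop at Y; the released (primary) structure is a cantilever built in at X.
Downward deflection at the released point Y due to the loads:
  point load 95.5 at a = 1.2: Pa²(3L − a)/(6EI) = 178.8/EI
  triangular load, peak 17.6 at the fixed end: w₀L⁴/(30EI) = 47.52/EI
  point load 71.5 at a = 1.5: Pa²(3L − a)/(6EI) = 201.1/EI
  δ_0 = 427.4/EI
Flexibility coefficient — unit upward force at Y: δ_{YY} = L³/(3EI) = 9/EI.
The prop prevents deflection at Y: R_Y = δ_0/δ_{YY} = 427.4/9 = 47.49 kN.
Moment equilibrium about X: M_X = Σ(load moments about X) − R_Y·L = 248.2 − 47.49×3 = 105.8 kN·m.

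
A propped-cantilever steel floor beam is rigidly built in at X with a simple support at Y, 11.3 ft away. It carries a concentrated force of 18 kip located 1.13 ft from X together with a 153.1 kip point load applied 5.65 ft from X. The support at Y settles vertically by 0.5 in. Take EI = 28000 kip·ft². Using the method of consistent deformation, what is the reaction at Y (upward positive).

Choose R_Y as the redundant. The primary structure is the cantilever fixed at X.
Free-end deflection of the primary structure under the applied loading (downward +):
  point load 18 at a = 1.13: Pa²(3L − a)/(6EI) = 125.5/EI
  point load 153.1 at a = 5.65: Pa²(3L − a)/(6EI) = 23011/EI
  δ_0 = 23137/EI
Flexibility coefficient — unit upward force at Y: δ_{YY} = L³/(3EI) = 481/EI.
With EI = 28000 kip·ft²: δ_0 = 0.82631 ft and δ_{YY} = 0.017177 ft/kip.
Compatibility — the beam at Y must follow the support down by 0.04167 ft: δ_0 − R_Y·δ_{YY} = 0.04167, so R_Y = (0.82631 − 0.04167)/0.017177 = 45.68 kip.

R_Y = 45.68 kip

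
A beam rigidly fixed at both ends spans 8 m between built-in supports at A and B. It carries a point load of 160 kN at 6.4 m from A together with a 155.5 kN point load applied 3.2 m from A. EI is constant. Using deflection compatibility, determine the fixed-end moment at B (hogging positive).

Take the two fixed-end moments M_A, M_B as redundants; the released structure is the simple span AB.
End rotations of the released simple span under the applied load (×1/EI):
  at A: point load 160 at a = 6.4: Pab(L + b)/(6LEI) = 327.7/EI
  at B: point load 160 at a = 6.4: Pab(L + a)/(6LEI) = 491.5/EI
  at A: point load 155.5 at a = 3.2: Pab(L + b)/(6LEI) = 636.9/EI
  at B: point load 155.5 at a = 3.2: Pab(L + a)/(6LEI) = 557.3/EI
  θ_A0 = 964.6/EI,  θ_B0 = 1049/EI
Flexibility coefficients: a unit moment at one end gives L/(3EI) there and L/(6EI) at the far end, so f₁₁ = f₂₂ = 2.667/EI and f₁₂ = f₂₁ = 1.333/EI.
Compatibility — zero rotation at each built-in end:
  2.667 M_A + 1.333 M_B = 964.6
  1.333 M_A + 2.667 M_B = 1049
Solving the pair gives M_A = 220.1 kN·m and M_B = 283.3 kN·m (hogging).

M_B = 283.3 kN·m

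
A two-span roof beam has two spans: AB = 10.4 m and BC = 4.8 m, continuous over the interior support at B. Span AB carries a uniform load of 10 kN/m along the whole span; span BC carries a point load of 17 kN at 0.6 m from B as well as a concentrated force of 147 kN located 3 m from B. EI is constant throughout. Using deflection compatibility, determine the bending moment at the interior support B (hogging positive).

M_B = 131.1 kN·m

Take M_B as the redundant. Released structure: two simple spans AB and BC with a hinge at B.
End slopes at the hinge B, treating each span as simply supported:
  span AB: UDL 10: wL³/(24EI) = 468.7/EI
  span BC: point load 17 at a = 0.6: Pab(L + b)/(6LEI) = 13.39/EI
  span BC: point load 147 at a = 3: Pab(L + b)/(6LEI) = 181.9/EI
  relative rotation θ_0 = (468.7 + 195.3)/EI = 664/EI
A unit hogging moment at B produces rotation L₁/(3EI) + L₂/(3EI) = 5.067/EI.
Slope continuity at B: θ_0 = M_B·5.067/EI, so M_B = 664/5.067 = 131.1 kN·m (hogging).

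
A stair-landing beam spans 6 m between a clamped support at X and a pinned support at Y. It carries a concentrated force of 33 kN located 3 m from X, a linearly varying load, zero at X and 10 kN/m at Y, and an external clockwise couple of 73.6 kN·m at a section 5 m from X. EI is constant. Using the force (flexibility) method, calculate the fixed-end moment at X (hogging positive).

M_X = 24.39 kN·m

Remove the prop at Y; the released (primary) structure is a cantilever built in at X.
Deflection at Y on the released cantilever, summing each load's contribution:
  point load 33 at a = 3: Pa²(3L − a)/(6EI) = 742.5/EI
  triangular load, peak 10 at the free end: 11w₀L⁴/(120EI) = 1188/EI
  clockwise couple 73.6 at a = 5: M₀a(2L − a)/(2EI) = 1288/EI
  δ_0 = 3218/EI
Flexibility coefficient — unit upward force at Y: δ_{YY} = L³/(3EI) = 72/EI.
The prop prevents deflection at Y: R_Y = δ_0/δ_{YY} = 3218/72 = 44.7 kN.
Moment equilibrium about X: M_X = Σ(load moments about X) − R_Y·L = 292.6 − 44.7×6 = 24.39 kN·m.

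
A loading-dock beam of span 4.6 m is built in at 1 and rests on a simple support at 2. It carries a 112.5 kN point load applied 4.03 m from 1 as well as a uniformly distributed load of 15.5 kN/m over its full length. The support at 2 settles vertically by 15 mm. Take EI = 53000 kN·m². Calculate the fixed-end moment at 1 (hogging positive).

M_1 = 185.3 kN·m

Choose R_2 as the redundant. The primary structure is the cantilever fixed at 1.
Deflection at 2 on the released cantilever, summing each load's contribution:
  point load 112.5 at a = 4.03: Pa²(3L − a)/(6EI) = 2975/EI
  UDL 15.5: wL⁴/(8EI) = 867.5/EI
  δ_0 = 3843/EI
Flexibility coefficient — unit upward force at 2: δ_{22} = L³/(3EI) = 32.45/EI.
With EI = 53000 kN·m²: δ_0 = 0.072503 m and δ_{22} = 0.000612 m/kN.
Compatibility — the beam at 2 must follow the support down by 0.015 m: δ_0 − R_2·δ_{22} = 0.015, so R_2 = (0.072503 − 0.015)/0.000612 = 93.93 kN.
Moment equilibrium about 1: M_1 = Σ(load moments about 1) − R_2·L = 617.4 − 93.93×4.6 = 185.3 kN·m.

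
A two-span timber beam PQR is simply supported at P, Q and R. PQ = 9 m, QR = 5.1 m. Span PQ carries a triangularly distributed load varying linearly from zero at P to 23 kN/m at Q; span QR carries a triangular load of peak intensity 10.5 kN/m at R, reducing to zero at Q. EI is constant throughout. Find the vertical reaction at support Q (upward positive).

Insert a hinge at Q; M_Q is the redundant, and each span becomes simply supported.
Discontinuity in slope at Q on the released structure — sum the simple-span end rotations:
  span PQ: triangular load, peak 23: w₀L³/(45EI) = 372.6/EI
  span QR: triangular load, peak 10.5: 7w₀L³/(360EI) = 27.08/EI
  relative rotation θ_0 = (372.6 + 27.08)/EI = 399.7/EI
A unit hogging moment at Q produces rotation L₁/(3EI) + L₂/(3EI) = 4.7/EI.
Compatibility: M_Q·(L₁+L₂)/(3EI) = θ_0, giving M_Q = 85.04 kN·m (hogging).
Span PQ, ΣM about P with M_Q applied at Q: R_Q^{PQ}·9 = 621 + 85.04, so R_Q^{PQ} = 78.45 kN and R_P = 103.5 − 78.45 = 25.05 kN.
Span QR, ΣM about R: R_Q^{QR}·5.1 = 45.52 + 85.04, so R_Q^{QR} = 25.6 kN and R_R = 26.77 − 25.6 = 1.176 kN.
R_Q = 78.45 + 25.6 = 104 kN.

R_Q = 104 kN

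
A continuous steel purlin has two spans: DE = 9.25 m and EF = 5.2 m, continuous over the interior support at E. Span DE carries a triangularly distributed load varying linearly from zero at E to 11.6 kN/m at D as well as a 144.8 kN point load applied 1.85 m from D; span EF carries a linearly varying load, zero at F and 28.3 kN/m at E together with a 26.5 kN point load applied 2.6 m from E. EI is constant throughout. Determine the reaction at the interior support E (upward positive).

Release continuity at E by inserting a hinge; the redundant is the internal moment M_E. The primary structure is two simply-supported spans DE and EF.
End slopes at the hinge E, treating each span as simply supported:
  span DE: triangular load, peak 11.6: 7w₀L³/(360EI) = 178.5/EI
  span DE: point load 144.8 at a = 1.85: Pab(L + a)/(6LEI) = 396.5/EI
  span EF: triangular load, peak 28.3: w₀L³/(45EI) = 88.43/EI
  span EF: point load 26.5 at a = 2.6: Pab(L + b)/(6LEI) = 44.78/EI
  relative rotation θ_0 = (575 + 133.2)/EI = 708.2/EI
A unit hogging moment at E produces rotation L₁/(3EI) + L₂/(3EI) = 4.817/EI.
Slope continuity at E: θ_0 = M_E·4.817/EI, so M_E = 708.2/4.817 = 147 kN·m (hogging).
Span DE, ΣM about D with M_E applied at E: R_E^{DE}·9.25 = 433.3 + 147, so R_E^{DE} = 62.74 kN and R_D = 198.4 − 62.74 = 135.7 kN.
Span EF, ΣM about F: R_E^{EF}·5.2 = 324 + 147, so R_E^{EF} = 90.58 kN and R_F = 100.1 − 90.58 = 9.502 kN.
R_E = 62.74 + 90.58 = 153.3 kN.

R_E = 153.3 kN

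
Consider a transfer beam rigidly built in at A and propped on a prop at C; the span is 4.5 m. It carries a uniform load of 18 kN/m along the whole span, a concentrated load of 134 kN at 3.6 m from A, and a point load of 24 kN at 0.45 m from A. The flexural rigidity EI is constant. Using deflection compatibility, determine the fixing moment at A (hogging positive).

M_A = 112.7 kN·m

Take the reaction at C as the redundant and release it; the primary structure is a cantilever fixed at A.
Downward deflection at the released point C due to the loads:
  UDL 18: wL⁴/(8EI) = 922.6/EI
  point load 134 at a = 3.6: Pa²(3L − a)/(6EI) = 2865/EI
  point load 24 at a = 0.45: Pa²(3L − a)/(6EI) = 10.57/EI
  δ_0 = 3799/EI
Tip deflection under a unit load at C: L³/(3EI) = 30.38/EI.
The prop prevents deflection at C: R_C = δ_0/δ_{CC} = 3799/30.38 = 125.1 kN.
Moment equilibrium about A: M_A = Σ(load moments about A) − R_C·L = 675.5 − 125.1×4.5 = 112.7 kN·m.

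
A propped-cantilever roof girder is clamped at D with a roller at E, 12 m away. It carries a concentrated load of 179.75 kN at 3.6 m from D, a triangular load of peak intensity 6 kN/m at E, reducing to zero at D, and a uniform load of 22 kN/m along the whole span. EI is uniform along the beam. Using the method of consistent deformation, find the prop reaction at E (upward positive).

R_E = 140.6 kN

Release the roller at E. Primary structure: cantilever fixed at D.
Downward deflection at the released point E due to the loads:
  point load 179.75 at a = 3.6: Pa²(3L − a)/(6EI) = 12580/EI
  triangular load, peak 6 at the free end: 11w₀L⁴/(120EI) = 11405/EI
  UDL 22: wL⁴/(8EI) = 57024/EI
  δ_0 = 81008/EI
Tip deflection under a unit load at E: L³/(3EI) = 576/EI.
Compatibility at E: δ_0 − R_E·δ_{EE} = 0, so R_E = 81008/576 = 140.6 kN.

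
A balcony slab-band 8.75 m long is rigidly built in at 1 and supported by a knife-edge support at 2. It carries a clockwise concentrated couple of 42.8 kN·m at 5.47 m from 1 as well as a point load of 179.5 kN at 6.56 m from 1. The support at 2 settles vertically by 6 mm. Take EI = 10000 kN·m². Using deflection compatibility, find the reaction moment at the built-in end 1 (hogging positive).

Release the roller at 2. Primary structure: cantilever fixed at 1.
Free-end deflection of the primary structure under the applied loading (downward +):
  clockwise couple 42.8 at a = 5.47: M₀a(2L − a)/(2EI) = 1408/EI
  point load 179.5 at a = 6.56: Pa²(3L − a)/(6EI) = 25349/EI
  δ_0 = 26758/EI
Flexibility coefficient — unit upward force at 2: δ_{22} = L³/(3EI) = 223.3/EI.
With EI = 10000 kN·m²: δ_0 = 2.6758 m and δ_{22} = 0.022331 m/kN.
Compatibility — the beam at 2 must follow the support down by 0.006 m: δ_0 − R_2·δ_{22} = 0.006, so R_2 = (2.6758 − 0.006)/0.022331 = 119.6 kN.
Moment equilibrium about 1: M_1 = Σ(load moments about 1) − R_2·L = 1220 − 119.6×8.75 = 174.2 kN·m.

M_1 = 174.2 kN·m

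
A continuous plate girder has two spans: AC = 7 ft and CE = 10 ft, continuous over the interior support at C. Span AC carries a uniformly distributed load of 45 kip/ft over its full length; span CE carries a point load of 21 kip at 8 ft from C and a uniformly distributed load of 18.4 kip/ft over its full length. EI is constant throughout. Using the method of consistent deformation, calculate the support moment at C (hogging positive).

Take M_C as the redundant. Released structure: two simple spans AC and CE with a hinge at C.
End slopes at the hinge C, treating each span as simply supported:
  span AC: UDL 45: wL³/(24EI) = 643.1/EI
  span CE: point load 21 at a = 8: Pab(L + b)/(6LEI) = 67.2/EI
  span CE: UDL 18.4: wL³/(24EI) = 766.7/EI
  relative rotation θ_0 = (643.1 + 833.9)/EI = 1477/EI
A unit hogging moment at C produces rotation L₁/(3EI) + L₂/(3EI) = 5.667/EI.
Slope continuity at C: θ_0 = M_C·5.667/EI, so M_C = 1477/5.667 = 260.6 kip·ft (hogging).

M_C = 260.6 kip·ft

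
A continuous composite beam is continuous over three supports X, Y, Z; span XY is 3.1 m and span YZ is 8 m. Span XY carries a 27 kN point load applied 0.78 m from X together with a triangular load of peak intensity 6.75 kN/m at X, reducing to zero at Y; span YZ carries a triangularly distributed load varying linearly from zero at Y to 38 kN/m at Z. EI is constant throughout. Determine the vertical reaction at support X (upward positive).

Release continuity at Y by inserting a hinge; the redundant is the internal moment M_Y. The primary structure is two simply-supported spans XY and YZ.
Discontinuity in slope at Y on the released structure — sum the simple-span end rotations:
  span XY: point load 27 at a = 0.78: Pab(L + a)/(6LEI) = 10.19/EI
  span XY: triangular load, peak 6.75: 7w₀L³/(360EI) = 3.91/EI
  span YZ: triangular load, peak 38: 7w₀L³/(360EI) = 378.3/EI
  relative rotation θ_0 = (14.1 + 378.3)/EI = 392.4/EI
A unit hogging moment at Y produces rotation L₁/(3EI) + L₂/(3EI) = 3.7/EI.
Slope continuity at Y: θ_0 = M_Y·3.7/EI, so M_Y = 392.4/3.7 = 106.1 kN·m (hogging).
Span XY, ΣM about X with M_Y applied at Y: R_Y^{XY}·3.1 = 31.87 + 106.1, so R_Y^{XY} = 44.49 kN and R_X = 37.46 − 44.49 = -7.031 kN.

R_X = -7.031 kN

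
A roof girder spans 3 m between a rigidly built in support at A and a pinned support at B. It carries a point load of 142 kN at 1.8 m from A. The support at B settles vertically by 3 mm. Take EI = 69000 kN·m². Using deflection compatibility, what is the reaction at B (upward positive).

R_B = 38.34 kN

Remove the prop at B; the released (primary) structure is a cantilever built in at A.
Deflection at B on the released cantilever, summing each load's contribution:
  point load 142 at a = 1.8: Pa²(3L − a)/(6EI) = 552.1/EI
Flexibility coefficient — unit upward force at B: δ_{BB} = L³/(3EI) = 9/EI.
With EI = 69000 kN·m²: δ_0 = 0.008001 m and δ_{BB} = 0.00013 m/kN.
Compatibility — the beam at B must follow the support down by 0.003 m: δ_0 − R_B·δ_{BB} = 0.003, so R_B = (0.008001 − 0.003)/0.00013 = 38.34 kN.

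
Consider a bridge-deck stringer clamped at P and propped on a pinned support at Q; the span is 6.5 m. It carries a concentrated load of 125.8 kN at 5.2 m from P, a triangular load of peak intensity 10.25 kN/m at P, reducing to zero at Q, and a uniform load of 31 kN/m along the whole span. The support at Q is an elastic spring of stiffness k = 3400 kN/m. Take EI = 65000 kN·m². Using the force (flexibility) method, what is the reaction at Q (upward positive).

R_Q = 141.3 kN

Take the reaction at Q as the redundant and release it; the primary structure is a cantilever fixed at P.
Primary-structure tip deflection at Q by superposition:
  point load 125.8 at a = 5.2: Pa²(3L − a)/(6EI) = 8107/EI
  triangular load, peak 10.25 at the fixed end: w₀L⁴/(30EI) = 609.9/EI
  UDL 31: wL⁴/(8EI) = 6917/EI
  δ_0 = 15634/EI
Flexibility coefficient — unit upward force at Q: δ_{QQ} = L³/(3EI) = 91.54/EI.
With EI = 65000 kN·m²: δ_0 = 0.24053 m and δ_{QQ} = 0.001408 m/kN.
Compatibility — the spring shortens by R_Q/k under the reaction it provides: δ_0 − R_Q·δ_{QQ} = R_Q/k. With 1/k = 0.000294 m/kN, R_Q = δ_0 / (δ_{QQ} + 1/k) = 0.24053 / (0.001408 + 0.000294) = 141.3 kN.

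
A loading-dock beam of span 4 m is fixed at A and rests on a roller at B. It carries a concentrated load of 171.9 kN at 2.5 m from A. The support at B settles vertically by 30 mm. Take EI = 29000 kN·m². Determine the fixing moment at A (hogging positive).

M_A = 273.9 kN·m

Choose R_B as the redundant. The primary structure is the cantilever fixed at A.
Primary-structure tip deflection at B by superposition:
  point load 171.9 at a = 2.5: Pa²(3L − a)/(6EI) = 1701/EI
Flexibility coefficient — unit upward force at B: δ_{BB} = L³/(3EI) = 21.33/EI.
With EI = 29000 kN·m²: δ_0 = 0.058658 m and δ_{BB} = 0.000736 m/kN.
Compatibility — the beam at B must follow the support down by 0.03 m: δ_0 − R_B·δ_{BB} = 0.03, so R_B = (0.058658 − 0.03)/0.000736 = 38.96 kN.
Moment equilibrium about A: M_A = Σ(load moments about A) − R_B·L = 429.8 − 38.96×4 = 273.9 kN·m.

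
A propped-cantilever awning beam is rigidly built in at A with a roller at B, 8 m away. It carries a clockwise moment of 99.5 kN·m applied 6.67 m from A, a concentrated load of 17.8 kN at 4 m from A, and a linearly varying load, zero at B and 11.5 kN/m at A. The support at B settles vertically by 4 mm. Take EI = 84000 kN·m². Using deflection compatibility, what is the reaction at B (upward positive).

Take the reaction at B as the redundant and release it; the primary structure is a cantilever fixed at A.
Free-end deflection of the primary structure under the applied loading (downward +):
  clockwise couple 99.5 at a = 6.67: M₀a(2L − a)/(2EI) = 3096/EI
  point load 17.8 at a = 4: Pa²(3L − a)/(6EI) = 949.3/EI
  triangular load, peak 11.5 at the fixed end: w₀L⁴/(30EI) = 1570/EI
  δ_0 = 5615/EI
Tip deflection under a unit load at B: L³/(3EI) = 170.7/EI.
With EI = 84000 kN·m²: δ_0 = 0.066851 m and δ_{BB} = 0.002032 m/kN.
Compatibility — the beam at B must follow the support down by 0.004 m: δ_0 − R_B·δ_{BB} = 0.004, so R_B = (0.066851 − 0.004)/0.002032 = 30.93 kN.

R_B = 30.93 kN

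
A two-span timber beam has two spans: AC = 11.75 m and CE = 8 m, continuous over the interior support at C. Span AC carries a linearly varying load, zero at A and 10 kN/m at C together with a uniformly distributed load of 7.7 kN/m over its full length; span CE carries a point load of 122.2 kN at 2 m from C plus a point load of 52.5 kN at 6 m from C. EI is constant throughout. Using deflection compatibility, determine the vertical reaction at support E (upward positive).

Take M_C as the redundant. Released structure: two simple spans AC and CE with a hinge at C.
End slopes at the hinge C, treating each span as simply supported:
  span AC: triangular load, peak 10: w₀L³/(45EI) = 360.5/EI
  span AC: UDL 7.7: wL³/(24EI) = 520.5/EI
  span CE: point load 122.2 at a = 2: Pab(L + b)/(6LEI) = 427.7/EI
  span CE: point load 52.5 at a = 6: Pab(L + b)/(6LEI) = 131.2/EI
  relative rotation θ_0 = (881 + 559)/EI = 1440/EI
A unit hogging moment at C produces rotation L₁/(3EI) + L₂/(3EI) = 6.583/EI.
Compatibility: M_C·(L₁+L₂)/(3EI) = θ_0, giving M_C = 218.7 kN·m (hogging).
Span CE, ΣM about E: R_C^{CE}·8 = 838.2 + 218.7, so R_C^{CE} = 132.1 kN and R_E = 174.7 − 132.1 = 42.58 kN.

R_E = 42.58 kN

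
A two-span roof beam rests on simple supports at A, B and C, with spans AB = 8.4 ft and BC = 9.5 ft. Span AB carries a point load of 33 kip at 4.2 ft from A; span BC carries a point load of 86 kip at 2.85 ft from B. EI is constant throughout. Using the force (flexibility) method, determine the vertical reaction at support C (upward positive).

Insert a hinge at B; M_B is the redundant, and each span becomes simply supported.
Rotations at B on the released spans (each span's end-slope, ×1/EI):
  span AB: point load 33 at a = 4.2: Pab(L + a)/(6LEI) = 145.5/EI
  span BC: point load 86 at a = 2.85: Pab(L + b)/(6LEI) = 461.8/EI
  relative rotation θ_0 = (145.5 + 461.8)/EI = 607.3/EI
A unit hogging moment at B produces rotation L₁/(3EI) + L₂/(3EI) = 5.967/EI.
Compatibility: M_B·(L₁+L₂)/(3EI) = θ_0, giving M_B = 101.8 kip·ft (hogging).
Span BC, ΣM about C: R_B^{BC}·9.5 = 571.9 + 101.8, so R_B^{BC} = 70.91 kip and R_C = 86 − 70.91 = 15.09 kip.

R_C = 15.09 kip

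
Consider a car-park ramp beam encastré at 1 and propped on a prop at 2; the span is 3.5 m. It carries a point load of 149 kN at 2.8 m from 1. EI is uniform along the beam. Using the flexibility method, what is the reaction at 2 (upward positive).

Remove the prop at 2; the released (primary) structure is a cantilever built in at 1.
Primary-structure tip deflection at 2 by superposition:
  point load 149 at a = 2.8: Pa²(3L − a)/(6EI) = 1499/EI
Flexibility coefficient — unit upward force at 2: δ_{22} = L³/(3EI) = 14.29/EI.
The prop prevents deflection at 2: R_2 = δ_0/δ_{22} = 1499/14.29 = 104.9 kN.

R_2 = 104.9 kN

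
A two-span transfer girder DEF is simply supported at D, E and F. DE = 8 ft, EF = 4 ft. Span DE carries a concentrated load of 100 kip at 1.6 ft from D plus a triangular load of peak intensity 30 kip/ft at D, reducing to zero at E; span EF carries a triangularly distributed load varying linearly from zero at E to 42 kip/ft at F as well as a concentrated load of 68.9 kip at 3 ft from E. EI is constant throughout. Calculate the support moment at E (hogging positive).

M_E = 149.7 kip·ft

Release continuity at E by inserting a hinge; the redundant is the internal moment M_E. The primary structure is two simply-supported spans DE and EF.
End slopes at the hinge E, treating each span as simply supported:
  span DE: point load 100 at a = 1.6: Pab(L + a)/(6LEI) = 204.8/EI
  span DE: triangular load, peak 30: 7w₀L³/(360EI) = 298.7/EI
  span EF: triangular load, peak 42: 7w₀L³/(360EI) = 52.27/EI
  span EF: point load 68.9 at a = 3: Pab(L + b)/(6LEI) = 43.06/EI
  relative rotation θ_0 = (503.5 + 95.33)/EI = 598.8/EI
A unit hogging moment at E produces rotation L₁/(3EI) + L₂/(3EI) = 4/EI.
Slope continuity at E: θ_0 = M_E·4/EI, so M_E = 598.8/4 = 149.7 kip·ft (hogging).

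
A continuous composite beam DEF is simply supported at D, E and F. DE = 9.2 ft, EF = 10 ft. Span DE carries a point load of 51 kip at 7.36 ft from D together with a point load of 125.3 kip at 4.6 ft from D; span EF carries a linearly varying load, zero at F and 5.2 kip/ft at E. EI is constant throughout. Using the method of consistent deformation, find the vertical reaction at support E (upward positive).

R_E = 152.9 kip

Take M_E as the redundant. Released structure: two simple spans DE and EF with a hinge at E.
Rotations at E on the released spans (each span's end-slope, ×1/EI):
  span DE: point load 51 at a = 7.36: Pab(L + a)/(6LEI) = 207.2/EI
  span DE: point load 125.3 at a = 4.6: Pab(L + a)/(6LEI) = 662.8/EI
  span EF: triangular load, peak 5.2: w₀L³/(45EI) = 115.6/EI
  relative rotation θ_0 = (870 + 115.6)/EI = 985.6/EI
A unit hogging moment at E produces rotation L₁/(3EI) + L₂/(3EI) = 6.4/EI.
Compatibility: M_E·(L₁+L₂)/(3EI) = θ_0, giving M_E = 154 kip·ft (hogging).
Span DE, ΣM about D with M_E applied at E: R_E^{DE}·9.2 = 951.7 + 154, so R_E^{DE} = 120.2 kip and R_D = 176.3 − 120.2 = 56.11 kip.
Span EF, ΣM about F: R_E^{EF}·10 = 173.3 + 154, so R_E^{EF} = 32.73 kip and R_F = 26 − 32.73 = -6.733 kip.
R_E = 120.2 + 32.73 = 152.9 kip.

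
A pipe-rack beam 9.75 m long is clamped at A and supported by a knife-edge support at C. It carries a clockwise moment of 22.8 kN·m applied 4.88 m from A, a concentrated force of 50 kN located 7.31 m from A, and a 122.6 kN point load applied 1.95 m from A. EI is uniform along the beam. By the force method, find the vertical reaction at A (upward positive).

Take the reaction at C as the redundant and release it; the primary structure is a cantilever fixed at A.
Primary-structure tip deflection at C by superposition:
  clockwise couple 22.8 at a = 4.88: M₀a(2L − a)/(2EI) = 813.3/EI
  point load 50 at a = 7.31: Pa²(3L − a)/(6EI) = 9770/EI
  point load 122.6 at a = 1.95: Pa²(3L − a)/(6EI) = 2121/EI
  δ_0 = 12704/EI
Flexibility coefficient — unit upward force at C: δ_{CC} = L³/(3EI) = 309/EI.
Compatibility at C: δ_0 − R_C·δ_{CC} = 0, so R_C = 12704/309 = 41.12 kN.
Vertical equilibrium: R_A = ΣP − R_C = 172.6 − 41.12 = 131.5 kN.

R_A = 131.5 kN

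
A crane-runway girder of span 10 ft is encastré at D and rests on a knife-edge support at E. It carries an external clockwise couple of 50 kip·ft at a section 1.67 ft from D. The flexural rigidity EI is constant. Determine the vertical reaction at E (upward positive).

Remove the prop at E; the released (primary) structure is a cantilever built in at D.
Downward deflection at the released point E due to the loads:
  clockwise couple 50 at a = 1.67: M₀a(2L − a)/(2EI) = 765.3/EI
Tip deflection under a unit load at E: L³/(3EI) = 333.3/EI.
Compatibility at E: δ_0 − R_E·δ_{EE} = 0, so R_E = 765.3/333.3 = 2.296 kip.

R_E = 2.296 kip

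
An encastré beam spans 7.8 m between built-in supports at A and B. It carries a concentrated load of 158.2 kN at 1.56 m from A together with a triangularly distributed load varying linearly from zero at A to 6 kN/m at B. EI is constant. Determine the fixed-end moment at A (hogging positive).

Release both end moments; the primary structure is a simply-supported span AB with redundants M_A and M_B.
End rotations of the released simple span under the applied load (×1/EI):
  at A: point load 158.2 at a = 1.56: Pab(L + b)/(6LEI) = 462/EI
  at B: point load 158.2 at a = 1.56: Pab(L + a)/(6LEI) = 308/EI
  at A: triangular load, peak 6: 7w₀L³/(360EI) = 55.36/EI
  at B: triangular load, peak 6: w₀L³/(45EI) = 63.27/EI
  θ_A0 = 517.4/EI,  θ_B0 = 371.3/EI
Flexibility coefficients: a unit moment at one end gives L/(3EI) there and L/(6EI) at the far end, so f₁₁ = f₂₂ = 2.6/EI and f₁₂ = f₂₁ = 1.3/EI.
Compatibility — zero rotation at each built-in end:
  2.6 M_A + 1.3 M_B = 517.4
  1.3 M_A + 2.6 M_B = 371.3
Solving the pair gives M_A = 170.1 kN·m and M_B = 57.74 kN·m (hogging).

M_A = 170.1 kN·m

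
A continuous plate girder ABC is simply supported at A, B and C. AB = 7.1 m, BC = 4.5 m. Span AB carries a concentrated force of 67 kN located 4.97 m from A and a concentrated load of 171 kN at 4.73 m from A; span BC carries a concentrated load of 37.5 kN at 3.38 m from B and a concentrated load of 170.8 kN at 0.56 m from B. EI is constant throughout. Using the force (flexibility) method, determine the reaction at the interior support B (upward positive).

Release continuity at B by inserting a hinge; the redundant is the internal moment M_B. The primary structure is two simply-supported spans AB and BC.
End slopes at the hinge B, treating each span as simply supported:
  span AB: point load 67 at a = 4.97: Pab(L + a)/(6LEI) = 201/EI
  span AB: point load 171 at a = 4.73: Pab(L + a)/(6LEI) = 532.3/EI
  span BC: point load 37.5 at a = 3.38: Pab(L + b)/(6LEI) = 29.55/EI
  span BC: point load 170.8 at a = 0.56: Pab(L + b)/(6LEI) = 117.8/EI
  relative rotation θ_0 = (733.3 + 147.4)/EI = 880.6/EI
A unit hogging moment at B produces rotation L₁/(3EI) + L₂/(3EI) = 3.867/EI.
Compatibility: M_B·(L₁+L₂)/(3EI) = θ_0, giving M_B = 227.8 kN·m (hogging).
Span AB, ΣM about A with M_B applied at B: R_B^{AB}·7.1 = 1142 + 227.8, so R_B^{AB} = 192.9 kN and R_A = 238 − 192.9 = 45.1 kN.
Span BC, ΣM about C: R_B^{BC}·4.5 = 715 + 227.8, so R_B^{BC} = 209.5 kN and R_C = 208.3 − 209.5 = -1.19 kN.
R_B = 192.9 + 209.5 = 402.4 kN.

R_B = 402.4 kN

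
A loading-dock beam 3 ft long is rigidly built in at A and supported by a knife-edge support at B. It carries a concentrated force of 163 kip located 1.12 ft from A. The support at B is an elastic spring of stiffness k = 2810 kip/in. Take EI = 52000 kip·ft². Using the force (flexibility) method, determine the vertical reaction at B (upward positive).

R_B = 25.47 kip

Remove the prop at B; the released (primary) structure is a cantilever built in at A.
Deflection at B on the released cantilever, summing each load's contribution:
  point load 163 at a = 1.12: Pa²(3L − a)/(6EI) = 268.5/EI
Tip deflection under a unit load at B: L³/(3EI) = 9/EI.
With EI = 52000 kip·ft²: δ_0 = 0.005164 ft and δ_{BB} = 0.000173 ft/kip.
Compatibility — the spring shortens by R_B/k under the reaction it provides: δ_0 − R_B·δ_{BB} = R_B/k. With 1/k = 1/(2810×12) ft/kip = 0.00003 ft/kip, R_B = δ_0 / (δ_{BB} + 1/k) = 0.005164 / (0.000173 + 0.00003) = 25.47 kip.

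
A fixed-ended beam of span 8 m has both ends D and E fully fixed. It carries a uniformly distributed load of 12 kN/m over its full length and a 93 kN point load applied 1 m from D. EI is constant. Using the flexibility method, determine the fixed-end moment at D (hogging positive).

M_D = 135.2 kN·m

Release both end moments; the primary structure is a simply-supported span DE with redundants M_D and M_E.
End rotations of the released simple span under the applied load (×1/EI):
  at D: UDL 12: wL³/(24EI) = 256/EI
  at E: UDL 12: wL³/(24EI) = 256/EI
  at D: point load 93 at a = 1: Pab(L + b)/(6LEI) = 203.4/EI
  at E: point load 93 at a = 1: Pab(L + a)/(6LEI) = 122.1/EI
  θ_D0 = 459.4/EI,  θ_E0 = 378.1/EI
Flexibility coefficients: a unit moment at one end gives L/(3EI) there and L/(6EI) at the far end, so f₁₁ = f₂₂ = 2.667/EI and f₁₂ = f₂₁ = 1.333/EI.
Compatibility — zero rotation at each built-in end:
  2.667 M_D + 1.333 M_E = 459.4
  1.333 M_D + 2.667 M_E = 378.1
Solving the pair gives M_D = 135.2 kN·m and M_E = 74.17 kN·m (hogging).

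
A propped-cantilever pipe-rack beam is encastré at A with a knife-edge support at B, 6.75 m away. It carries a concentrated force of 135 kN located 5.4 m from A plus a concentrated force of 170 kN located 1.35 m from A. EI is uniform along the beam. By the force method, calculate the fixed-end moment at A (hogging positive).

M_A = 252.7 kN·m

Remove the prop at B; the released (primary) structure is a cantilever built in at A.
Free-end deflection of the primary structure under the applied loading (downward +):
  point load 135 at a = 5.4: Pa²(3L − a)/(6EI) = 9743/EI
  point load 170 at a = 1.35: Pa²(3L − a)/(6EI) = 975.9/EI
  δ_0 = 10719/EI
Flexibility coefficient — unit upward force at B: δ_{BB} = L³/(3EI) = 102.5/EI.
Compatibility at B: δ_0 − R_B·δ_{BB} = 0, so R_B = 10719/102.5 = 104.6 kN.
Moment equilibrium about A: M_A = Σ(load moments about A) − R_B·L = 958.5 − 104.6×6.75 = 252.7 kN·m.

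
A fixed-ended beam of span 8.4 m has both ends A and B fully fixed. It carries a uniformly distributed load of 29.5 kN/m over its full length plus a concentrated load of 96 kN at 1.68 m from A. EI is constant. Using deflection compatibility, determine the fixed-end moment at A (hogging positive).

Take the two fixed-end moments M_A, M_B as redundants; the released structure is the simple span AB.
Simple-span end rotations at A and B under the given loads:
  at A: UDL 29.5: wL³/(24EI) = 728.5/EI
  at B: UDL 29.5: wL³/(24EI) = 728.5/EI
  at A: point load 96 at a = 1.68: Pab(L + b)/(6LEI) = 325.1/EI
  at B: point load 96 at a = 1.68: Pab(L + a)/(6LEI) = 216.8/EI
  θ_A0 = 1054/EI,  θ_B0 = 945.3/EI
Flexibility coefficients: a unit moment at one end gives L/(3EI) there and L/(6EI) at the far end, so f₁₁ = f₂₂ = 2.8/EI and f₁₂ = f₂₁ = 1.4/EI.
Compatibility — zero rotation at each built-in end:
  2.8 M_A + 1.4 M_B = 1054
  1.4 M_A + 2.8 M_B = 945.3
Solving the pair gives M_A = 276.7 kN·m and M_B = 199.3 kN·m (hogging).

M_A = 276.7 kN·m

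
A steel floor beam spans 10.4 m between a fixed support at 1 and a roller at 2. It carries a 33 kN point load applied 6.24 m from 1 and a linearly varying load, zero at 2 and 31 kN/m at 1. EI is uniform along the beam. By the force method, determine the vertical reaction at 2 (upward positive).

Remove the prop at 2; the released (primary) structure is a cantilever built in at 1.
Deflection at 2 on the released cantilever, summing each load's contribution:
  point load 33 at a = 6.24: Pa²(3L − a)/(6EI) = 5345/EI
  triangular load, peak 31 at the fixed end: w₀L⁴/(30EI) = 12089/EI
  δ_0 = 17434/EI
Tip deflection under a unit load at 2: L³/(3EI) = 375/EI.
The prop prevents deflection at 2: R_2 = δ_0/δ_{22} = 17434/375 = 46.5 kN.

R_2 = 46.5 kN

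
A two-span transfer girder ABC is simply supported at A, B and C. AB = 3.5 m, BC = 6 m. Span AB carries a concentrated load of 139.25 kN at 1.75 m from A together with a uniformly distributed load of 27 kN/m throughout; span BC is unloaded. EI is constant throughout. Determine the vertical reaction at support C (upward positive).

R_C = -8.15 kN

Release continuity at B by inserting a hinge; the redundant is the internal moment M_B. The primary structure is two simply-supported spans AB and BC.
Rotations at B on the released spans (each span's end-slope, ×1/EI):
  span AB: point load 139.25 at a = 1.75: Pab(L + a)/(6LEI) = 106.6/EI
  span AB: UDL 27: wL³/(24EI) = 48.23/EI
  relative rotation θ_0 = (154.8 + 0)/EI = 154.8/EI
A unit hogging moment at B produces rotation L₁/(3EI) + L₂/(3EI) = 3.167/EI.
Slope continuity at B: θ_0 = M_B·3.167/EI, so M_B = 154.8/3.167 = 48.9 kN·m (hogging).
Span BC, ΣM about C: R_B^{BC}·6 = 0 + 48.9, so R_B^{BC} = 8.15 kN and R_C = 0 − 8.15 = -8.15 kN.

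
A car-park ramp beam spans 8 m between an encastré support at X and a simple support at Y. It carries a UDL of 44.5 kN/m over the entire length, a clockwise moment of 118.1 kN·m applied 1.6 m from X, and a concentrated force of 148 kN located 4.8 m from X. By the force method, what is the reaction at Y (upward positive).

R_Y = 205.4 kN

Take the reaction at Y as the redundant and release it; the primary structure is a cantilever fixed at X.
Downward deflection at the released point Y due to the loads:
  UDL 44.5: wL⁴/(8EI) = 22784/EI
  clockwise couple 118.1 at a = 1.6: M₀a(2L − a)/(2EI) = 1361/EI
  point load 148 at a = 4.8: Pa²(3L − a)/(6EI) = 10912/EI
  δ_0 = 35056/EI
Tip deflection under a unit load at Y: L³/(3EI) = 170.7/EI.
Compatibility at Y: δ_0 − R_Y·δ_{YY} = 0, so R_Y = 35056/170.7 = 205.4 kN.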